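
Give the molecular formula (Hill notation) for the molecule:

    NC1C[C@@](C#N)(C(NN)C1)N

Heavy atoms from the SMILES: 6 C, 5 N.
Implicit hydrogens by atom environment:
  3 × N: 2 H each → 6
  2 × C: 2 H each → 4
  2 × C: 1 H each → 2
  2 × C: no H
  1 × N: 1 H
  1 × N: no H
  Total hydrogens = 13.
Molecular formula: C6H13N5

C6H13N5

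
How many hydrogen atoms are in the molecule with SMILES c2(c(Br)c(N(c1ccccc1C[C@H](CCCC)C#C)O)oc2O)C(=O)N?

21

Hydrogens are implicit in SMILES; fill each atom to its normal valence:
  6 × C (aromatic): no H
  4 × C: 2 H each → 8
  4 × C (aromatic): 1 H each → 4
  2 × C: 1 H each → 2
  2 × C: no H
  2 × O: 1 H each → 2
  1 × Br: no H
  1 × C: 3 H
  1 × N: 2 H
  1 × N: no H
  1 × O (aromatic): no H
  1 × O: no H
  Total hydrogens = 21.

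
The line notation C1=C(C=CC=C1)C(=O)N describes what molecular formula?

C7H7NO

Heavy atoms from the SMILES: 7 C, 1 N, 1 O.
Implicit hydrogens by atom environment:
  5 × C (aromatic): 1 H each → 5
  1 × C (aromatic): no H
  1 × C: no H
  1 × N: 2 H
  1 × O: no H
  Total hydrogens = 7.
Molecular formula: C7H7NO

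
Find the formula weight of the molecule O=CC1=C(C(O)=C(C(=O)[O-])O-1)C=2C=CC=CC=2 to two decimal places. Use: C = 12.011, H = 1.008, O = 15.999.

231.18

Molecular formula: C12H7O5-.
M = 12×12.011 + 7×1.008 + 5×15.999 = 231.18 g/mol.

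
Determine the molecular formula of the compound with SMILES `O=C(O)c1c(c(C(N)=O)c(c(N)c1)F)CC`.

C10H11FN2O3

Heavy atoms from the SMILES: 10 C, 1 F, 2 N, 3 O.
Implicit hydrogens by atom environment:
  5 × C (aromatic): no H
  2 × C: no H
  2 × N: 2 H each → 4
  2 × O: no H
  1 × C: 3 H
  1 × C: 2 H
  1 × C (aromatic): 1 H
  1 × F: no H
  1 × O: 1 H
  Total hydrogens = 11.
Molecular formula: C10H11FN2O3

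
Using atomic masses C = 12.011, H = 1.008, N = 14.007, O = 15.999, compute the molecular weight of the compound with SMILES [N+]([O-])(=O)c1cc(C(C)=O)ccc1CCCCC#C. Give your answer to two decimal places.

245.28

Molecular formula: C14H15NO3.
M = 14×12.011 + 15×1.008 + 1×14.007 + 3×15.999 = 245.28 g/mol.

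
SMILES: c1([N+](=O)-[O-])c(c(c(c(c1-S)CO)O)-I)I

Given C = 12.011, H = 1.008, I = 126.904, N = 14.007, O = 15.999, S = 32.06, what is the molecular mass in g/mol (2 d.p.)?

Molecular formula: C7H5I2NO4S.
M = 7×12.011 + 5×1.008 + 2×126.904 + 1×14.007 + 4×15.999 + 1×32.06 = 452.99 g/mol.

452.99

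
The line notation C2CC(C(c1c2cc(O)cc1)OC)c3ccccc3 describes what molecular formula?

C17H18O2

Heavy atoms from the SMILES: 17 C, 2 O.
Implicit hydrogens by atom environment:
  8 × C (aromatic): 1 H each → 8
  4 × C (aromatic): no H
  2 × C: 2 H each → 4
  2 × C: 1 H each → 2
  1 × C: 3 H
  1 × O: 1 H
  1 × O: no H
  Total hydrogens = 18.
Molecular formula: C17H18O2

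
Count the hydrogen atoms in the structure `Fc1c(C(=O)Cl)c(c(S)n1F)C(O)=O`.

2

Hydrogens are implicit in SMILES; fill each atom to its normal valence:
  4 × C (aromatic): no H
  2 × C: no H
  2 × F: no H
  2 × O: no H
  1 × Cl: no H
  1 × N (aromatic): no H
  1 × O: 1 H
  1 × S: 1 H
  Total hydrogens = 2.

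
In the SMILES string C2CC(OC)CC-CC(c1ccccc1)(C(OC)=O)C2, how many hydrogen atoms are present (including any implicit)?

24

Hydrogens are implicit in SMILES; fill each atom to its normal valence:
  6 × C: 2 H each → 12
  5 × C (aromatic): 1 H each → 5
  3 × O: no H
  2 × C: 3 H each → 6
  2 × C: no H
  1 × C: 1 H
  1 × C (aromatic): no H
  Total hydrogens = 24.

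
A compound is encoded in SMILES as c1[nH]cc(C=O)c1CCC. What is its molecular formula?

C8H11NO

Heavy atoms from the SMILES: 8 C, 1 N, 1 O.
Implicit hydrogens by atom environment:
  2 × C: 2 H each → 4
  2 × C (aromatic): 1 H each → 2
  2 × C (aromatic): no H
  1 × C: 3 H
  1 × C: 1 H
  1 × N (aromatic): 1 H
  1 × O: no H
  Total hydrogens = 11.
Molecular formula: C8H11NO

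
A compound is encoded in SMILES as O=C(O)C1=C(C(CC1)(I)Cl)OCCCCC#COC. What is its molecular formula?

C13H16ClIO4

Heavy atoms from the SMILES: 13 C, 1 Cl, 1 I, 4 O.
Implicit hydrogens by atom environment:
  6 × C: 2 H each → 12
  6 × C: no H
  3 × O: no H
  1 × C: 3 H
  1 × Cl: no H
  1 × I: no H
  1 × O: 1 H
  Total hydrogens = 16.
Molecular formula: C13H16ClIO4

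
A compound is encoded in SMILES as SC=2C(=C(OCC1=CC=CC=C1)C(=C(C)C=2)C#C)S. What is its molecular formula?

Heavy atoms from the SMILES: 16 C, 1 O, 2 S.
Implicit hydrogens by atom environment:
  6 × C (aromatic): 1 H each → 6
  6 × C (aromatic): no H
  2 × S: 1 H each → 2
  1 × C: 3 H
  1 × C: 2 H
  1 × C: 1 H
  1 × C: no H
  1 × O: no H
  Total hydrogens = 14.
Molecular formula: C16H14OS2

C16H14OS2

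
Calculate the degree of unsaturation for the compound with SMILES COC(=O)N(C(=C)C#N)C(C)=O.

Molecular formula from the SMILES: C7H8N2O3.
DoU = (2C + 2 + N − H − X)/2 = (2·7 + 2 + 2 − 8 − 0)/2 = 10/2 = 5.
(Structurally: 0 ring(s) + 5 π bond(s) = 5.)

5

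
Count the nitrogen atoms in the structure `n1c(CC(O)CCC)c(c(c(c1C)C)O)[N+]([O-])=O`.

2

The symbol for nitrogen appears 2 times in the SMILES.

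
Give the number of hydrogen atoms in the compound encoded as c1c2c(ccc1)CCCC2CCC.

18

Hydrogens are implicit in SMILES; fill each atom to its normal valence:
  5 × C: 2 H each → 10
  4 × C (aromatic): 1 H each → 4
  2 × C (aromatic): no H
  1 × C: 3 H
  1 × C: 1 H
  Total hydrogens = 18.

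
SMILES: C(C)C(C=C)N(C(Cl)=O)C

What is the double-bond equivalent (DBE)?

2

Molecular formula from the SMILES: C7H12ClNO.
DoU = (2C + 2 + N − H − X)/2 = (2·7 + 2 + 1 − 12 − 1)/2 = 4/2 = 2.
(Structurally: 0 ring(s) + 2 π bond(s) = 2.)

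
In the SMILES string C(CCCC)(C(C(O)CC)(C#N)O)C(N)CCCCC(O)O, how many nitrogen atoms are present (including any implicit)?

The symbol for nitrogen appears 2 times in the SMILES.

2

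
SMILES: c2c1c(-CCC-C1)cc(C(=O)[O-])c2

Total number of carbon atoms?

11

The symbol for carbon appears 11 times in the SMILES. Lowercase c denotes aromatic carbon and counts toward C.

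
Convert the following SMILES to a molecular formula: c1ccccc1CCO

C8H10O

Heavy atoms from the SMILES: 8 C, 1 O.
Implicit hydrogens by atom environment:
  5 × C (aromatic): 1 H each → 5
  2 × C: 2 H each → 4
  1 × C (aromatic): no H
  1 × O: 1 H
  Total hydrogens = 10.
Molecular formula: C8H10O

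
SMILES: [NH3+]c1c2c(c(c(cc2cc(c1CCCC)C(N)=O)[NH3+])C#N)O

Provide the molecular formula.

Heavy atoms from the SMILES: 16 C, 4 N, 2 O.
Implicit hydrogens by atom environment:
  8 × C (aromatic): no H
  3 × C: 2 H each → 6
  2 × C (aromatic): 1 H each → 2
  2 × C: no H
  2 × N (charge +1): 3 H each → 6
  1 × C: 3 H
  1 × N: 2 H
  1 × N: no H
  1 × O: 1 H
  1 × O: no H
  Total hydrogens = 20.
Net charge +2.
Molecular formula: [C16H20N4O2]2+

[C16H20N4O2]2+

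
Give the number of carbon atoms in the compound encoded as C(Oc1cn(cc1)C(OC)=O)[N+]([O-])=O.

The symbol for carbon appears 7 times in the SMILES. Lowercase c denotes aromatic carbon and counts toward C.

7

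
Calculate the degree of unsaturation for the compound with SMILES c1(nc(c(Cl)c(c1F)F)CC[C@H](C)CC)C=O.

5

Molecular formula from the SMILES: C12H14ClF2NO.
DoU = (2C + 2 + N − H − X)/2 = (2·12 + 2 + 1 − 14 − 3)/2 = 10/2 = 5.
(Structurally: 1 ring(s) + 4 π bond(s) = 5.)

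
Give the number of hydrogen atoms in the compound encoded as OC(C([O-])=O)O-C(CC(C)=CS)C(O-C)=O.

Hydrogens are implicit in SMILES; fill each atom to its normal valence:
  4 × O: no H
  3 × C: 1 H each → 3
  3 × C: no H
  2 × C: 3 H each → 6
  1 × C: 2 H
  1 × O: 1 H
  1 × O (charge -1): no H
  1 × S: 1 H
  Total hydrogens = 13.

13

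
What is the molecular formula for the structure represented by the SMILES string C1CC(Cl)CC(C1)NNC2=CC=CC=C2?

Heavy atoms from the SMILES: 12 C, 1 Cl, 2 N.
Implicit hydrogens by atom environment:
  5 × C (aromatic): 1 H each → 5
  4 × C: 2 H each → 8
  2 × C: 1 H each → 2
  2 × N: 1 H each → 2
  1 × C (aromatic): no H
  1 × Cl: no H
  Total hydrogens = 17.
Molecular formula: C12H17ClN2

C12H17ClN2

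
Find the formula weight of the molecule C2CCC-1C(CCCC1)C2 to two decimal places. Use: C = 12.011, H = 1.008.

138.25

Molecular formula: C10H18.
M = 10×12.011 + 18×1.008 = 138.25 g/mol.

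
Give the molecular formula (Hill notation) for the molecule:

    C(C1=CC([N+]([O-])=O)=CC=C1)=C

Heavy atoms from the SMILES: 8 C, 1 N, 2 O.
Implicit hydrogens by atom environment:
  4 × C (aromatic): 1 H each → 4
  2 × C (aromatic): no H
  1 × C: 2 H
  1 × C: 1 H
  1 × N (charge +1): no H
  1 × O: no H
  1 × O (charge -1): no H
  Total hydrogens = 7.
Molecular formula: C8H7NO2

C8H7NO2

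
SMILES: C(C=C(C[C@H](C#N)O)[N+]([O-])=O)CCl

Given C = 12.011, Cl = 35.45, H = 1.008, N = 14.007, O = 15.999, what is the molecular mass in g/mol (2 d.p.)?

204.61

Molecular formula: C7H9ClN2O3.
M = 7×12.011 + 1×35.45 + 9×1.008 + 2×14.007 + 3×15.999 = 204.61 g/mol.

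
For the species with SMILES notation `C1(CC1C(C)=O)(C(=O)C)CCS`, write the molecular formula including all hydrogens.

C9H14O2S

Heavy atoms from the SMILES: 9 C, 2 O, 1 S.
Implicit hydrogens by atom environment:
  3 × C: 2 H each → 6
  3 × C: no H
  2 × C: 3 H each → 6
  2 × O: no H
  1 × C: 1 H
  1 × S: 1 H
  Total hydrogens = 14.
Molecular formula: C9H14O2S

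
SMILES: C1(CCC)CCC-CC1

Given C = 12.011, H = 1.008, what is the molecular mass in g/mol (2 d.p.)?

Molecular formula: C9H18.
M = 9×12.011 + 18×1.008 = 126.24 g/mol.

126.24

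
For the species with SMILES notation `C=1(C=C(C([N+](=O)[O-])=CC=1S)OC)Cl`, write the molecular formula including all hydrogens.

C7H6ClNO3S

Heavy atoms from the SMILES: 7 C, 1 Cl, 1 N, 3 O, 1 S.
Implicit hydrogens by atom environment:
  4 × C (aromatic): no H
  2 × C (aromatic): 1 H each → 2
  2 × O: no H
  1 × C: 3 H
  1 × Cl: no H
  1 × N (charge +1): no H
  1 × O (charge -1): no H
  1 × S: 1 H
  Total hydrogens = 6.
Molecular formula: C7H6ClNO3S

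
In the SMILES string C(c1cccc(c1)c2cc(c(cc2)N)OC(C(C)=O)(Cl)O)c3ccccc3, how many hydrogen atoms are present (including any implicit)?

Hydrogens are implicit in SMILES; fill each atom to its normal valence:
  12 × C (aromatic): 1 H each → 12
  6 × C (aromatic): no H
  2 × C: no H
  2 × O: no H
  1 × C: 3 H
  1 × C: 2 H
  1 × Cl: no H
  1 × N: 2 H
  1 × O: 1 H
  Total hydrogens = 20.

20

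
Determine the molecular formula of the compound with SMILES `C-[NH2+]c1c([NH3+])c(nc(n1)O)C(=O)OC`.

[C7H12N4O3]2+

Heavy atoms from the SMILES: 7 C, 4 N, 3 O.
Implicit hydrogens by atom environment:
  4 × C (aromatic): no H
  2 × C: 3 H each → 6
  2 × N (aromatic): no H
  2 × O: no H
  1 × C: no H
  1 × N (charge +1): 3 H
  1 × N (charge +1): 2 H
  1 × O: 1 H
  Total hydrogens = 12.
Net charge +2.
Molecular formula: [C7H12N4O3]2+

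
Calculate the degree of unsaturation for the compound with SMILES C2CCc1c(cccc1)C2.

Molecular formula from the SMILES: C10H12.
DoU = (2C + 2 + N − H − X)/2 = (2·10 + 2 + 0 − 12 − 0)/2 = 10/2 = 5.
(Structurally: 2 ring(s) + 3 π bond(s) = 5.)

5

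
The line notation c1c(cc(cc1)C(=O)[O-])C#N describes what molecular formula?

C8H4NO2-

Heavy atoms from the SMILES: 8 C, 1 N, 2 O.
Implicit hydrogens by atom environment:
  4 × C (aromatic): 1 H each → 4
  2 × C (aromatic): no H
  2 × C: no H
  1 × N: no H
  1 × O: no H
  1 × O (charge -1): no H
  Total hydrogens = 4.
Net charge -1.
Molecular formula: C8H4NO2-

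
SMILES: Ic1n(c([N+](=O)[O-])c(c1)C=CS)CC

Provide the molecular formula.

Heavy atoms from the SMILES: 8 C, 1 I, 2 N, 2 O, 1 S.
Implicit hydrogens by atom environment:
  3 × C (aromatic): no H
  2 × C: 1 H each → 2
  1 × C: 3 H
  1 × C: 2 H
  1 × C (aromatic): 1 H
  1 × I: no H
  1 × N (aromatic): no H
  1 × N (charge +1): no H
  1 × O: no H
  1 × O (charge -1): no H
  1 × S: 1 H
  Total hydrogens = 9.
Molecular formula: C8H9IN2O2S

C8H9IN2O2S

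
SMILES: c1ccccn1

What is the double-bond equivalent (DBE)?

Molecular formula from the SMILES: C5H5N.
DoU = (2C + 2 + N − H − X)/2 = (2·5 + 2 + 1 − 5 − 0)/2 = 8/2 = 4.
(Structurally: 1 ring(s) + 3 π bond(s) = 4.)

4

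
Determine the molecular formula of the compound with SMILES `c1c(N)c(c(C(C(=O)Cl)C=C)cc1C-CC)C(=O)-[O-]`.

Heavy atoms from the SMILES: 14 C, 1 Cl, 1 N, 3 O.
Implicit hydrogens by atom environment:
  4 × C (aromatic): no H
  3 × C: 2 H each → 6
  2 × C (aromatic): 1 H each → 2
  2 × C: 1 H each → 2
  2 × C: no H
  2 × O: no H
  1 × C: 3 H
  1 × Cl: no H
  1 × N: 2 H
  1 × O (charge -1): no H
  Total hydrogens = 15.
Net charge -1.
Molecular formula: C14H15ClNO3-

C14H15ClNO3-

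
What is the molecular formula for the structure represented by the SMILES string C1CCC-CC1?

C6H12

Heavy atoms from the SMILES: 6 C.
Implicit hydrogens by atom environment:
  6 × C: 2 H each → 12
  Total hydrogens = 12.
Molecular formula: C6H12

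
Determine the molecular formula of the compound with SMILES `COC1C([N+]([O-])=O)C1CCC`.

Heavy atoms from the SMILES: 7 C, 1 N, 3 O.
Implicit hydrogens by atom environment:
  3 × C: 1 H each → 3
  2 × C: 3 H each → 6
  2 × C: 2 H each → 4
  2 × O: no H
  1 × N (charge +1): no H
  1 × O (charge -1): no H
  Total hydrogens = 13.
Molecular formula: C7H13NO3

C7H13NO3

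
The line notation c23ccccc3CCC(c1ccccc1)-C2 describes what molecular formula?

Heavy atoms from the SMILES: 16 C.
Implicit hydrogens by atom environment:
  9 × C (aromatic): 1 H each → 9
  3 × C: 2 H each → 6
  3 × C (aromatic): no H
  1 × C: 1 H
  Total hydrogens = 16.
Molecular formula: C16H16

C16H16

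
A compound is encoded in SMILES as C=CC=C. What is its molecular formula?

Heavy atoms from the SMILES: 4 C.
Implicit hydrogens by atom environment:
  2 × C: 2 H each → 4
  2 × C: 1 H each → 2
  Total hydrogens = 6.
Molecular formula: C4H6

C4H6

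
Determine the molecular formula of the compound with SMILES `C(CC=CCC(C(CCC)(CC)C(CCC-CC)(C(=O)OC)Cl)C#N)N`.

Heavy atoms from the SMILES: 21 C, 1 Cl, 2 N, 2 O.
Implicit hydrogens by atom environment:
  10 × C: 2 H each → 20
  4 × C: 3 H each → 12
  4 × C: no H
  3 × C: 1 H each → 3
  2 × O: no H
  1 × Cl: no H
  1 × N: 2 H
  1 × N: no H
  Total hydrogens = 37.
Molecular formula: C21H37ClN2O2

C21H37ClN2O2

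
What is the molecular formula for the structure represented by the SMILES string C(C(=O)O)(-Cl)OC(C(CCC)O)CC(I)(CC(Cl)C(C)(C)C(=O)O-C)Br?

C16H26BrCl2IO6

Heavy atoms from the SMILES: 1 Br, 16 C, 2 Cl, 1 I, 6 O.
Implicit hydrogens by atom environment:
  4 × C: 3 H each → 12
  4 × C: 2 H each → 8
  4 × C: 1 H each → 4
  4 × C: no H
  4 × O: no H
  2 × Cl: no H
  2 × O: 1 H each → 2
  1 × Br: no H
  1 × I: no H
  Total hydrogens = 26.
Molecular formula: C16H26BrCl2IO6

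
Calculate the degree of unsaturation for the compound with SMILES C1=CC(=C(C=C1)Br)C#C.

6

Molecular formula from the SMILES: C8H5Br.
DoU = (2C + 2 + N − H − X)/2 = (2·8 + 2 + 0 − 5 − 1)/2 = 12/2 = 6.
(Structurally: 1 ring(s) + 5 π bond(s) = 6.)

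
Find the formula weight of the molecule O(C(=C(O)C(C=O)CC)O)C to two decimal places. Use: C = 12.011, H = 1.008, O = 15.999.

160.17

Molecular formula: C7H12O4.
M = 7×12.011 + 12×1.008 + 4×15.999 = 160.17 g/mol.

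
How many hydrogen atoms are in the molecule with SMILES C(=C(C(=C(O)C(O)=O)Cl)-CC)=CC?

11

Hydrogens are implicit in SMILES; fill each atom to its normal valence:
  5 × C: no H
  2 × C: 3 H each → 6
  2 × O: 1 H each → 2
  1 × C: 2 H
  1 × C: 1 H
  1 × Cl: no H
  1 × O: no H
  Total hydrogens = 11.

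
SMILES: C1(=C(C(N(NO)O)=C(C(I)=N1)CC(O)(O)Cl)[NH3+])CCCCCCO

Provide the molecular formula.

C13H23ClIN4O5+

Heavy atoms from the SMILES: 13 C, 1 Cl, 1 I, 4 N, 5 O.
Implicit hydrogens by atom environment:
  7 × C: 2 H each → 14
  5 × C (aromatic): no H
  5 × O: 1 H each → 5
  1 × C: no H
  1 × Cl: no H
  1 × I: no H
  1 × N (charge +1): 3 H
  1 × N: 1 H
  1 × N (aromatic): no H
  1 × N: no H
  Total hydrogens = 23.
Net charge +1.
Molecular formula: C13H23ClIN4O5+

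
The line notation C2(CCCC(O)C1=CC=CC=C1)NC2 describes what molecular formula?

Heavy atoms from the SMILES: 12 C, 1 N, 1 O.
Implicit hydrogens by atom environment:
  5 × C (aromatic): 1 H each → 5
  4 × C: 2 H each → 8
  2 × C: 1 H each → 2
  1 × C (aromatic): no H
  1 × N: 1 H
  1 × O: 1 H
  Total hydrogens = 17.
Molecular formula: C12H17NO

C12H17NO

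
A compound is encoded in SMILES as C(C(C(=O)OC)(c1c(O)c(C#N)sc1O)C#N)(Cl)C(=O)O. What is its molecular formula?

C11H7ClN2O6S

Heavy atoms from the SMILES: 11 C, 1 Cl, 2 N, 6 O, 1 S.
Implicit hydrogens by atom environment:
  5 × C: no H
  4 × C (aromatic): no H
  3 × O: 1 H each → 3
  3 × O: no H
  2 × N: no H
  1 × C: 3 H
  1 × C: 1 H
  1 × Cl: no H
  1 × S (aromatic): no H
  Total hydrogens = 7.
Molecular formula: C11H7ClN2O6S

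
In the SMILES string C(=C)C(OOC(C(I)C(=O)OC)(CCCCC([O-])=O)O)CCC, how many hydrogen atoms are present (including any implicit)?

Hydrogens are implicit in SMILES; fill each atom to its normal valence:
  7 × C: 2 H each → 14
  5 × O: no H
  3 × C: 1 H each → 3
  3 × C: no H
  2 × C: 3 H each → 6
  1 × I: no H
  1 × O: 1 H
  1 × O (charge -1): no H
  Total hydrogens = 24.

24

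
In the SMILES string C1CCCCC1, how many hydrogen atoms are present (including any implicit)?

12

Hydrogens are implicit in SMILES; fill each atom to its normal valence:
  6 × C: 2 H each → 12
  Total hydrogens = 12.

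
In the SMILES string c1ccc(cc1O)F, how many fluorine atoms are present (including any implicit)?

1

The symbol for fluorine appears 1 time in the SMILES.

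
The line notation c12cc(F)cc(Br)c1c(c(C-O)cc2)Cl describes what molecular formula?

Heavy atoms from the SMILES: 1 Br, 11 C, 1 Cl, 1 F, 1 O.
Implicit hydrogens by atom environment:
  6 × C (aromatic): no H
  4 × C (aromatic): 1 H each → 4
  1 × Br: no H
  1 × C: 2 H
  1 × Cl: no H
  1 × F: no H
  1 × O: 1 H
  Total hydrogens = 7.
Molecular formula: C11H7BrClFO

C11H7BrClFO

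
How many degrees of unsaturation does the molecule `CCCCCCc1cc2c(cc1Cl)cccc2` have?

Molecular formula from the SMILES: C16H19Cl.
DoU = (2C + 2 + N − H − X)/2 = (2·16 + 2 + 0 − 19 − 1)/2 = 14/2 = 7.
(Structurally: 2 ring(s) + 5 π bond(s) = 7.)

7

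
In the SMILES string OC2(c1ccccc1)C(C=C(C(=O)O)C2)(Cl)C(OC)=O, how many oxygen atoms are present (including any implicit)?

5

The symbol for oxygen appears 5 times in the SMILES.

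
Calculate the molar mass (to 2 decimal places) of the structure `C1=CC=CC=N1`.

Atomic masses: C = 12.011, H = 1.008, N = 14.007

79.10

Molecular formula: C5H5N.
M = 5×12.011 + 5×1.008 + 1×14.007 = 79.10 g/mol.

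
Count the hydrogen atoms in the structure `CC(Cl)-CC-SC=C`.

Hydrogens are implicit in SMILES; fill each atom to its normal valence:
  3 × C: 2 H each → 6
  2 × C: 1 H each → 2
  1 × C: 3 H
  1 × Cl: no H
  1 × S: no H
  Total hydrogens = 11.

11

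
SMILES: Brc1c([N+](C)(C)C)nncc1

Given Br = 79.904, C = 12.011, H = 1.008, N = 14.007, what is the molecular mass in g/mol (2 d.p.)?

Molecular formula: C7H11BrN3+.
M = 1×79.904 + 7×12.011 + 11×1.008 + 3×14.007 = 217.09 g/mol.

217.09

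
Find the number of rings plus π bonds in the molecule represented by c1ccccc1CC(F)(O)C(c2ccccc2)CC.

8

Molecular formula from the SMILES: C17H19FO.
DoU = (2C + 2 + N − H − X)/2 = (2·17 + 2 + 0 − 19 − 1)/2 = 16/2 = 8.
(Structurally: 2 ring(s) + 6 π bond(s) = 8.)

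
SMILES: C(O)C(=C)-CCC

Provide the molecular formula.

C6H12O

Heavy atoms from the SMILES: 6 C, 1 O.
Implicit hydrogens by atom environment:
  4 × C: 2 H each → 8
  1 × C: 3 H
  1 × C: no H
  1 × O: 1 H
  Total hydrogens = 12.
Molecular formula: C6H12O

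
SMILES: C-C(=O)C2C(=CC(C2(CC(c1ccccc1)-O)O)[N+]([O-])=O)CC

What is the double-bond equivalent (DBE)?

Molecular formula from the SMILES: C17H21NO5.
DoU = (2C + 2 + N − H − X)/2 = (2·17 + 2 + 1 − 21 − 0)/2 = 16/2 = 8.
(Structurally: 2 ring(s) + 6 π bond(s) = 8.)

8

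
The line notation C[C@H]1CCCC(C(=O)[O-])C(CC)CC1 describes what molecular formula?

C12H21O2-

Heavy atoms from the SMILES: 12 C, 2 O.
Implicit hydrogens by atom environment:
  6 × C: 2 H each → 12
  3 × C: 1 H each → 3
  2 × C: 3 H each → 6
  1 × C: no H
  1 × O: no H
  1 × O (charge -1): no H
  Total hydrogens = 21.
Net charge -1.
Molecular formula: C12H21O2-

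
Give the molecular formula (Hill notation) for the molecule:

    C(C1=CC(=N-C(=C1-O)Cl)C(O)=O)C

C8H8ClNO3

Heavy atoms from the SMILES: 8 C, 1 Cl, 1 N, 3 O.
Implicit hydrogens by atom environment:
  4 × C (aromatic): no H
  2 × O: 1 H each → 2
  1 × C: 3 H
  1 × C: 2 H
  1 × C (aromatic): 1 H
  1 × C: no H
  1 × Cl: no H
  1 × N (aromatic): no H
  1 × O: no H
  Total hydrogens = 8.
Molecular formula: C8H8ClNO3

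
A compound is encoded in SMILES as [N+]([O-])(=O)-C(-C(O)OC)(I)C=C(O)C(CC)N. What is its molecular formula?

Heavy atoms from the SMILES: 8 C, 1 I, 2 N, 5 O.
Implicit hydrogens by atom environment:
  3 × C: 1 H each → 3
  2 × C: 3 H each → 6
  2 × C: no H
  2 × O: 1 H each → 2
  2 × O: no H
  1 × C: 2 H
  1 × I: no H
  1 × N: 2 H
  1 × N (charge +1): no H
  1 × O (charge -1): no H
  Total hydrogens = 15.
Molecular formula: C8H15IN2O5

C8H15IN2O5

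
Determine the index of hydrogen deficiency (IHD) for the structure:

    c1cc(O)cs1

Molecular formula from the SMILES: C4H4OS.
DoU = (2C + 2 + N − H − X)/2 = (2·4 + 2 + 0 − 4 − 0)/2 = 6/2 = 3.
(Structurally: 1 ring(s) + 2 π bond(s) = 3.)

3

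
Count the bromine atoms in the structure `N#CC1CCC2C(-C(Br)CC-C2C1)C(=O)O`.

1

The symbol for bromine appears 1 time in the SMILES.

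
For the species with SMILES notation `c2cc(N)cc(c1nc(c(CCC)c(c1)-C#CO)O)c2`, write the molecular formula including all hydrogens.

C16H16N2O2

Heavy atoms from the SMILES: 16 C, 2 N, 2 O.
Implicit hydrogens by atom environment:
  6 × C (aromatic): no H
  5 × C (aromatic): 1 H each → 5
  2 × C: 2 H each → 4
  2 × C: no H
  2 × O: 1 H each → 2
  1 × C: 3 H
  1 × N: 2 H
  1 × N (aromatic): no H
  Total hydrogens = 16.
Molecular formula: C16H16N2O2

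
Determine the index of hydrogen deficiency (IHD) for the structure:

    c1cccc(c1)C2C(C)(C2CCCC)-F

Molecular formula from the SMILES: C14H19F.
DoU = (2C + 2 + N − H − X)/2 = (2·14 + 2 + 0 − 19 − 1)/2 = 10/2 = 5.
(Structurally: 2 ring(s) + 3 π bond(s) = 5.)

5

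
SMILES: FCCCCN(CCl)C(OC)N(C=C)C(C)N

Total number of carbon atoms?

11

The symbol for carbon appears 11 times in the SMILES. (Cl is a single chlorine, not C + l.)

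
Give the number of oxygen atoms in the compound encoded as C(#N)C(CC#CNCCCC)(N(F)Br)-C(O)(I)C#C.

1

The symbol for oxygen appears 1 time in the SMILES.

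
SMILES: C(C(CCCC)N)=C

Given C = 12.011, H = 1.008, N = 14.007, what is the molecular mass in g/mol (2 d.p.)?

113.20

Molecular formula: C7H15N.
M = 7×12.011 + 15×1.008 + 1×14.007 = 113.20 g/mol.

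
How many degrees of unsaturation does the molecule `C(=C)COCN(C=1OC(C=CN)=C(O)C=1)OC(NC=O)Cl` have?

Molecular formula from the SMILES: C12H16ClN3O5.
DoU = (2C + 2 + N − H − X)/2 = (2·12 + 2 + 3 − 16 − 1)/2 = 12/2 = 6.
(Structurally: 1 ring(s) + 5 π bond(s) = 6.)

6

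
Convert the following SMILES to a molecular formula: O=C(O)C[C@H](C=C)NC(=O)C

Heavy atoms from the SMILES: 7 C, 1 N, 3 O.
Implicit hydrogens by atom environment:
  2 × C: 2 H each → 4
  2 × C: 1 H each → 2
  2 × C: no H
  2 × O: no H
  1 × C: 3 H
  1 × N: 1 H
  1 × O: 1 H
  Total hydrogens = 11.
Molecular formula: C7H11NO3

C7H11NO3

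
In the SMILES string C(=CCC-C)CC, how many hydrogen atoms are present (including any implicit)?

Hydrogens are implicit in SMILES; fill each atom to its normal valence:
  3 × C: 2 H each → 6
  2 × C: 3 H each → 6
  2 × C: 1 H each → 2
  Total hydrogens = 14.

14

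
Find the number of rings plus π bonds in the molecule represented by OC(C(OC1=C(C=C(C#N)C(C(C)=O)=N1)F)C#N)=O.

Molecular formula from the SMILES: C11H6FN3O4.
DoU = (2C + 2 + N − H − X)/2 = (2·11 + 2 + 3 − 6 − 1)/2 = 20/2 = 10.
(Structurally: 1 ring(s) + 9 π bond(s) = 10.)

10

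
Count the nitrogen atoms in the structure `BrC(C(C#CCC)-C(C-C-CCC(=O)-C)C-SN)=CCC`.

The symbol for nitrogen appears 1 time in the SMILES.

1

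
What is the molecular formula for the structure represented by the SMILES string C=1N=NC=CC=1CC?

Heavy atoms from the SMILES: 6 C, 2 N.
Implicit hydrogens by atom environment:
  3 × C (aromatic): 1 H each → 3
  2 × N (aromatic): no H
  1 × C: 3 H
  1 × C: 2 H
  1 × C (aromatic): no H
  Total hydrogens = 8.
Molecular formula: C6H8N2

C6H8N2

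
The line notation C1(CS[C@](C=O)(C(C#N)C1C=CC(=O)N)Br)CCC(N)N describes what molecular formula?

C13H19BrN4O2S

Heavy atoms from the SMILES: 1 Br, 13 C, 4 N, 2 O, 1 S.
Implicit hydrogens by atom environment:
  7 × C: 1 H each → 7
  3 × C: 2 H each → 6
  3 × C: no H
  3 × N: 2 H each → 6
  2 × O: no H
  1 × Br: no H
  1 × N: no H
  1 × S: no H
  Total hydrogens = 19.
Molecular formula: C13H19BrN4O2S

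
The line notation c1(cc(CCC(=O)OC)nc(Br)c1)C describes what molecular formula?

C10H12BrNO2

Heavy atoms from the SMILES: 1 Br, 10 C, 1 N, 2 O.
Implicit hydrogens by atom environment:
  3 × C (aromatic): no H
  2 × C: 3 H each → 6
  2 × C: 2 H each → 4
  2 × C (aromatic): 1 H each → 2
  2 × O: no H
  1 × Br: no H
  1 × C: no H
  1 × N (aromatic): no H
  Total hydrogens = 12.
Molecular formula: C10H12BrNO2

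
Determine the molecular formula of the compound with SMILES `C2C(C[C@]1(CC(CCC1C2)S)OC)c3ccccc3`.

Heavy atoms from the SMILES: 17 C, 1 O, 1 S.
Implicit hydrogens by atom environment:
  6 × C: 2 H each → 12
  5 × C (aromatic): 1 H each → 5
  3 × C: 1 H each → 3
  1 × C: 3 H
  1 × C: no H
  1 × C (aromatic): no H
  1 × O: no H
  1 × S: 1 H
  Total hydrogens = 24.
Molecular formula: C17H24OS

C17H24OS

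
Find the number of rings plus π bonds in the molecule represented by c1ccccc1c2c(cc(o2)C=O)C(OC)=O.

9

Molecular formula from the SMILES: C13H10O4.
DoU = (2C + 2 + N − H − X)/2 = (2·13 + 2 + 0 − 10 − 0)/2 = 18/2 = 9.
(Structurally: 2 ring(s) + 7 π bond(s) = 9.)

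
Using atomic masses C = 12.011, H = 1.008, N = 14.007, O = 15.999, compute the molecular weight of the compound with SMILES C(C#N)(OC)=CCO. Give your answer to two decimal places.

Molecular formula: C5H7NO2.
M = 5×12.011 + 7×1.008 + 1×14.007 + 2×15.999 = 113.12 g/mol.

113.12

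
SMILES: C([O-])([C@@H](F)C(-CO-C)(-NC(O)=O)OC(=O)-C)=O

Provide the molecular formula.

C8H11FNO7-

Heavy atoms from the SMILES: 8 C, 1 F, 1 N, 7 O.
Implicit hydrogens by atom environment:
  5 × O: no H
  4 × C: no H
  2 × C: 3 H each → 6
  1 × C: 2 H
  1 × C: 1 H
  1 × F: no H
  1 × N: 1 H
  1 × O: 1 H
  1 × O (charge -1): no H
  Total hydrogens = 11.
Net charge -1.
Molecular formula: C8H11FNO7-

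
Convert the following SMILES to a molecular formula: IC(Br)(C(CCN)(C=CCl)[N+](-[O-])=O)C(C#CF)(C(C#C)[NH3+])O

C12H14BrClFIN3O3+

Heavy atoms from the SMILES: 1 Br, 12 C, 1 Cl, 1 F, 1 I, 3 N, 3 O.
Implicit hydrogens by atom environment:
  6 × C: no H
  4 × C: 1 H each → 4
  2 × C: 2 H each → 4
  1 × Br: no H
  1 × Cl: no H
  1 × F: no H
  1 × I: no H
  1 × N (charge +1): 3 H
  1 × N: 2 H
  1 × N (charge +1): no H
  1 × O: 1 H
  1 × O: no H
  1 × O (charge -1): no H
  Total hydrogens = 14.
Net charge +1.
Molecular formula: C12H14BrClFIN3O3+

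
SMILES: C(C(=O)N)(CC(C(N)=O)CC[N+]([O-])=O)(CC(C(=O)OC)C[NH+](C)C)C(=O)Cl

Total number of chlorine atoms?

1

The symbol for chlorine appears 1 time in the SMILES.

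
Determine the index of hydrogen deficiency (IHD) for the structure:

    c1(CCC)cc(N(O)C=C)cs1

Molecular formula from the SMILES: C9H13NOS.
DoU = (2C + 2 + N − H − X)/2 = (2·9 + 2 + 1 − 13 − 0)/2 = 8/2 = 4.
(Structurally: 1 ring(s) + 3 π bond(s) = 4.)

4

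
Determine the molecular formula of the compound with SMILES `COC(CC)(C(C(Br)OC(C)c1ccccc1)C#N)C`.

Heavy atoms from the SMILES: 1 Br, 16 C, 1 N, 2 O.
Implicit hydrogens by atom environment:
  5 × C (aromatic): 1 H each → 5
  4 × C: 3 H each → 12
  3 × C: 1 H each → 3
  2 × C: no H
  2 × O: no H
  1 × Br: no H
  1 × C: 2 H
  1 × C (aromatic): no H
  1 × N: no H
  Total hydrogens = 22.
Molecular formula: C16H22BrNO2

C16H22BrNO2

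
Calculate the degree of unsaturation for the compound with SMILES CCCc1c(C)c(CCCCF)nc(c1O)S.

4

Molecular formula from the SMILES: C13H20FNOS.
DoU = (2C + 2 + N − H − X)/2 = (2·13 + 2 + 1 − 20 − 1)/2 = 8/2 = 4.
(Structurally: 1 ring(s) + 3 π bond(s) = 4.)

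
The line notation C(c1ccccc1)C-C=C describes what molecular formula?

C10H12

Heavy atoms from the SMILES: 10 C.
Implicit hydrogens by atom environment:
  5 × C (aromatic): 1 H each → 5
  3 × C: 2 H each → 6
  1 × C: 1 H
  1 × C (aromatic): no H
  Total hydrogens = 12.
Molecular formula: C10H12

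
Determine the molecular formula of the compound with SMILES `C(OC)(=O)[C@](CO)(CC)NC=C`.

Heavy atoms from the SMILES: 8 C, 1 N, 3 O.
Implicit hydrogens by atom environment:
  3 × C: 2 H each → 6
  2 × C: 3 H each → 6
  2 × C: no H
  2 × O: no H
  1 × C: 1 H
  1 × N: 1 H
  1 × O: 1 H
  Total hydrogens = 15.
Molecular formula: C8H15NO3

C8H15NO3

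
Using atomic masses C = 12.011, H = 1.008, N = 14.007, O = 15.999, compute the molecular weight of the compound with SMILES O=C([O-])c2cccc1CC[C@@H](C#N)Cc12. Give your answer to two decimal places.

200.22

Molecular formula: C12H10NO2-.
M = 12×12.011 + 10×1.008 + 1×14.007 + 2×15.999 = 200.22 g/mol.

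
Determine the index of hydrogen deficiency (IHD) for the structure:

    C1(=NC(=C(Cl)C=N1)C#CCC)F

Molecular formula from the SMILES: C8H6ClFN2.
DoU = (2C + 2 + N − H − X)/2 = (2·8 + 2 + 2 − 6 − 2)/2 = 12/2 = 6.
(Structurally: 1 ring(s) + 5 π bond(s) = 6.)

6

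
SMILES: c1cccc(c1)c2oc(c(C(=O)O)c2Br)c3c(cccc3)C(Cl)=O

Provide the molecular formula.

C18H10BrClO4

Heavy atoms from the SMILES: 1 Br, 18 C, 1 Cl, 4 O.
Implicit hydrogens by atom environment:
  9 × C (aromatic): 1 H each → 9
  7 × C (aromatic): no H
  2 × C: no H
  2 × O: no H
  1 × Br: no H
  1 × Cl: no H
  1 × O: 1 H
  1 × O (aromatic): no H
  Total hydrogens = 10.
Molecular formula: C18H10BrClO4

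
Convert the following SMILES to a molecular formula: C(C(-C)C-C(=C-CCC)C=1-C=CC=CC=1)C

Heavy atoms from the SMILES: 16 C.
Implicit hydrogens by atom environment:
  5 × C (aromatic): 1 H each → 5
  4 × C: 2 H each → 8
  3 × C: 3 H each → 9
  2 × C: 1 H each → 2
  1 × C: no H
  1 × C (aromatic): no H
  Total hydrogens = 24.
Molecular formula: C16H24

C16H24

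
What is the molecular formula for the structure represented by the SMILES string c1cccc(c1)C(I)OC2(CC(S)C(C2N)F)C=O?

C13H15FINO2S

Heavy atoms from the SMILES: 13 C, 1 F, 1 I, 1 N, 2 O, 1 S.
Implicit hydrogens by atom environment:
  5 × C: 1 H each → 5
  5 × C (aromatic): 1 H each → 5
  2 × O: no H
  1 × C: 2 H
  1 × C: no H
  1 × C (aromatic): no H
  1 × F: no H
  1 × I: no H
  1 × N: 2 H
  1 × S: 1 H
  Total hydrogens = 15.
Molecular formula: C13H15FINO2S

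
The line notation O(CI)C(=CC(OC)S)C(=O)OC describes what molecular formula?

C7H11IO4S

Heavy atoms from the SMILES: 7 C, 1 I, 4 O, 1 S.
Implicit hydrogens by atom environment:
  4 × O: no H
  2 × C: 3 H each → 6
  2 × C: 1 H each → 2
  2 × C: no H
  1 × C: 2 H
  1 × I: no H
  1 × S: 1 H
  Total hydrogens = 11.
Molecular formula: C7H11IO4S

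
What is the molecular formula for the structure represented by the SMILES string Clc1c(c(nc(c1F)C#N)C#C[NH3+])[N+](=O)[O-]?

C8H3ClFN4O2+

Heavy atoms from the SMILES: 8 C, 1 Cl, 1 F, 4 N, 2 O.
Implicit hydrogens by atom environment:
  5 × C (aromatic): no H
  3 × C: no H
  1 × Cl: no H
  1 × F: no H
  1 × N (charge +1): 3 H
  1 × N (aromatic): no H
  1 × N (charge +1): no H
  1 × N: no H
  1 × O: no H
  1 × O (charge -1): no H
  Total hydrogens = 3.
Net charge +1.
Molecular formula: C8H3ClFN4O2+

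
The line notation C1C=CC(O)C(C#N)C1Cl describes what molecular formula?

C7H8ClNO

Heavy atoms from the SMILES: 7 C, 1 Cl, 1 N, 1 O.
Implicit hydrogens by atom environment:
  5 × C: 1 H each → 5
  1 × C: 2 H
  1 × C: no H
  1 × Cl: no H
  1 × N: no H
  1 × O: 1 H
  Total hydrogens = 8.
Molecular formula: C7H8ClNO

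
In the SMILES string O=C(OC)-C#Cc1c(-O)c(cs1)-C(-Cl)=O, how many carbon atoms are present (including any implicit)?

9

The symbol for carbon appears 9 times in the SMILES. Lowercase c denotes aromatic carbon and counts toward C.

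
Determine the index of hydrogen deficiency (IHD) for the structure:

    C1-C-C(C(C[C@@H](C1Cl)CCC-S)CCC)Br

1

Molecular formula from the SMILES: C13H24BrClS.
DoU = (2C + 2 + N − H − X)/2 = (2·13 + 2 + 0 − 24 − 2)/2 = 2/2 = 1.
(Structurally: 1 ring(s) + 0 π bond(s) = 1.)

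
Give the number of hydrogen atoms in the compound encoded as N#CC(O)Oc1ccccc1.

7

Hydrogens are implicit in SMILES; fill each atom to its normal valence:
  5 × C (aromatic): 1 H each → 5
  1 × C: 1 H
  1 × C (aromatic): no H
  1 × C: no H
  1 × N: no H
  1 × O: 1 H
  1 × O: no H
  Total hydrogens = 7.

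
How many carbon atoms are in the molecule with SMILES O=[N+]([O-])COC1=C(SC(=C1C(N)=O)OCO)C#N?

The symbol for carbon appears 8 times in the SMILES.

8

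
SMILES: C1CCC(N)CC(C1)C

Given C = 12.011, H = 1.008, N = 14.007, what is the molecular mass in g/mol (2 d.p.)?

127.23

Molecular formula: C8H17N.
M = 8×12.011 + 17×1.008 + 1×14.007 = 127.23 g/mol.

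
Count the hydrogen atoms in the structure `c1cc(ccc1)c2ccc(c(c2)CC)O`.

14

Hydrogens are implicit in SMILES; fill each atom to its normal valence:
  8 × C (aromatic): 1 H each → 8
  4 × C (aromatic): no H
  1 × C: 3 H
  1 × C: 2 H
  1 × O: 1 H
  Total hydrogens = 14.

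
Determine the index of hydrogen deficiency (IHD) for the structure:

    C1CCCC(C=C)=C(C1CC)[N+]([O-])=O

Molecular formula from the SMILES: C11H17NO2.
DoU = (2C + 2 + N − H − X)/2 = (2·11 + 2 + 1 − 17 − 0)/2 = 8/2 = 4.
(Structurally: 1 ring(s) + 3 π bond(s) = 4.)

4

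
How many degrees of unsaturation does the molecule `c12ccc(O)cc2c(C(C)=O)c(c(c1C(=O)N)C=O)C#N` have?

12

Molecular formula from the SMILES: C15H10N2O4.
DoU = (2C + 2 + N − H − X)/2 = (2·15 + 2 + 2 − 10 − 0)/2 = 24/2 = 12.
(Structurally: 2 ring(s) + 10 π bond(s) = 12.)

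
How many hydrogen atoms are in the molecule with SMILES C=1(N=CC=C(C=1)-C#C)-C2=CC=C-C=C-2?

9

Hydrogens are implicit in SMILES; fill each atom to its normal valence:
  8 × C (aromatic): 1 H each → 8
  3 × C (aromatic): no H
  1 × C: 1 H
  1 × C: no H
  1 × N (aromatic): no H
  Total hydrogens = 9.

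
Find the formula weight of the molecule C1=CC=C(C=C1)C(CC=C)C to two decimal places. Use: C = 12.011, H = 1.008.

Molecular formula: C11H14.
M = 11×12.011 + 14×1.008 = 146.23 g/mol.

146.23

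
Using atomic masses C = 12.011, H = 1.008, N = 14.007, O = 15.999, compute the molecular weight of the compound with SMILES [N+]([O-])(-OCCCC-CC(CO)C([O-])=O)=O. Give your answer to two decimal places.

Molecular formula: C8H14NO6-.
M = 8×12.011 + 14×1.008 + 1×14.007 + 6×15.999 = 220.20 g/mol.

220.20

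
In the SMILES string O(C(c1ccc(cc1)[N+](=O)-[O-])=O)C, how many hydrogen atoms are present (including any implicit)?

Hydrogens are implicit in SMILES; fill each atom to its normal valence:
  4 × C (aromatic): 1 H each → 4
  3 × O: no H
  2 × C (aromatic): no H
  1 × C: 3 H
  1 × C: no H
  1 × N (charge +1): no H
  1 × O (charge -1): no H
  Total hydrogens = 7.

7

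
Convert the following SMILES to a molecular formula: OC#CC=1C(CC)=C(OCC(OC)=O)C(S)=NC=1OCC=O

C14H15NO6S

Heavy atoms from the SMILES: 14 C, 1 N, 6 O, 1 S.
Implicit hydrogens by atom environment:
  5 × C (aromatic): no H
  5 × O: no H
  3 × C: 2 H each → 6
  3 × C: no H
  2 × C: 3 H each → 6
  1 × C: 1 H
  1 × N (aromatic): no H
  1 × O: 1 H
  1 × S: 1 H
  Total hydrogens = 15.
Molecular formula: C14H15NO6S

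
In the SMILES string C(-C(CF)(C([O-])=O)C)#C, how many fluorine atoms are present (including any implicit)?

The symbol for fluorine appears 1 time in the SMILES.

1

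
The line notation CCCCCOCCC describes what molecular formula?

Heavy atoms from the SMILES: 8 C, 1 O.
Implicit hydrogens by atom environment:
  6 × C: 2 H each → 12
  2 × C: 3 H each → 6
  1 × O: no H
  Total hydrogens = 18.
Molecular formula: C8H18O

C8H18O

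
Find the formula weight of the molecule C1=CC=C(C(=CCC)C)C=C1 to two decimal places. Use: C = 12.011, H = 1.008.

146.23

Molecular formula: C11H14.
M = 11×12.011 + 14×1.008 = 146.23 g/mol.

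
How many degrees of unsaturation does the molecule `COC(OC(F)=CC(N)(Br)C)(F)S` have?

1

Molecular formula from the SMILES: C6H10BrF2NO2S.
DoU = (2C + 2 + N − H − X)/2 = (2·6 + 2 + 1 − 10 − 3)/2 = 2/2 = 1.
(Structurally: 0 ring(s) + 1 π bond(s) = 1.)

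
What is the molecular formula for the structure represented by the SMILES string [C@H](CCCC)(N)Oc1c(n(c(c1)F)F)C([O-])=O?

C10H13F2N2O3-

Heavy atoms from the SMILES: 10 C, 2 F, 2 N, 3 O.
Implicit hydrogens by atom environment:
  3 × C: 2 H each → 6
  3 × C (aromatic): no H
  2 × F: no H
  2 × O: no H
  1 × C: 3 H
  1 × C (aromatic): 1 H
  1 × C: 1 H
  1 × C: no H
  1 × N: 2 H
  1 × N (aromatic): no H
  1 × O (charge -1): no H
  Total hydrogens = 13.
Net charge -1.
Molecular formula: C10H13F2N2O3-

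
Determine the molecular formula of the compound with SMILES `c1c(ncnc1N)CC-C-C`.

C8H13N3

Heavy atoms from the SMILES: 8 C, 3 N.
Implicit hydrogens by atom environment:
  3 × C: 2 H each → 6
  2 × C (aromatic): 1 H each → 2
  2 × C (aromatic): no H
  2 × N (aromatic): no H
  1 × C: 3 H
  1 × N: 2 H
  Total hydrogens = 13.
Molecular formula: C8H13N3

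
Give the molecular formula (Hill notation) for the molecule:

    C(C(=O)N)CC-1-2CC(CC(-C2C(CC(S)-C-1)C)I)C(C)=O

C16H26INO2S

Heavy atoms from the SMILES: 16 C, 1 I, 1 N, 2 O, 1 S.
Implicit hydrogens by atom environment:
  6 × C: 2 H each → 12
  5 × C: 1 H each → 5
  3 × C: no H
  2 × C: 3 H each → 6
  2 × O: no H
  1 × I: no H
  1 × N: 2 H
  1 × S: 1 H
  Total hydrogens = 26.
Molecular formula: C16H26INO2S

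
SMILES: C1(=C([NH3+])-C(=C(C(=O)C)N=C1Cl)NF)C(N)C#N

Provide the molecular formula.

Heavy atoms from the SMILES: 9 C, 1 Cl, 1 F, 5 N, 1 O.
Implicit hydrogens by atom environment:
  5 × C (aromatic): no H
  2 × C: no H
  1 × C: 3 H
  1 × C: 1 H
  1 × Cl: no H
  1 × F: no H
  1 × N (charge +1): 3 H
  1 × N: 2 H
  1 × N: 1 H
  1 × N (aromatic): no H
  1 × N: no H
  1 × O: no H
  Total hydrogens = 10.
Net charge +1.
Molecular formula: C9H10ClFN5O+

C9H10ClFN5O+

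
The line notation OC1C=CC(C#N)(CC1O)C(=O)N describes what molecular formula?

C8H10N2O3

Heavy atoms from the SMILES: 8 C, 2 N, 3 O.
Implicit hydrogens by atom environment:
  4 × C: 1 H each → 4
  3 × C: no H
  2 × O: 1 H each → 2
  1 × C: 2 H
  1 × N: 2 H
  1 × N: no H
  1 × O: no H
  Total hydrogens = 10.
Molecular formula: C8H10N2O3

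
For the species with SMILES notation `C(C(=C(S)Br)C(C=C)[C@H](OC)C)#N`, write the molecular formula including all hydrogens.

Heavy atoms from the SMILES: 1 Br, 9 C, 1 N, 1 O, 1 S.
Implicit hydrogens by atom environment:
  3 × C: 1 H each → 3
  3 × C: no H
  2 × C: 3 H each → 6
  1 × Br: no H
  1 × C: 2 H
  1 × N: no H
  1 × O: no H
  1 × S: 1 H
  Total hydrogens = 12.
Molecular formula: C9H12BrNOS

C9H12BrNOS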